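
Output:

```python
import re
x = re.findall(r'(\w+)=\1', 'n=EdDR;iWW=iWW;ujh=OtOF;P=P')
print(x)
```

['iWW', 'P']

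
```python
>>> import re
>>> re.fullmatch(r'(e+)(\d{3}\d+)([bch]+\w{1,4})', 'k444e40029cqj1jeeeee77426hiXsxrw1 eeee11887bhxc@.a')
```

None

The pattern matches one or more of a literal 'e' (captured); then exactly 3 of a digit, then one or more of a digit (captured); then one or more of one of [bch], then 1 to 4 of a word character (captured).
`re.fullmatch` is like wrapping the pattern in `^…$` (in single-line mode).
Here the pattern can't cover the whole string, so the call returns None.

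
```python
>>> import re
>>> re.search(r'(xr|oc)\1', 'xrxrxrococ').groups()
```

('xr',)

A backreference is literal: `\1` must see the identical characters the first group matched.
`re.search` scans for the first position where the pattern succeeds.
The match spans [0:4] → 'xrxr'.
Captured: group 1 = 'xr'.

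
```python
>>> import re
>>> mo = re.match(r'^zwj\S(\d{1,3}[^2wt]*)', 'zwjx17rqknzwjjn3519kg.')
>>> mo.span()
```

With `match`, the pattern is implicitly anchored at the beginning.
The match spans [0:11] → 'zwjx17rqknz'.

(0, 11)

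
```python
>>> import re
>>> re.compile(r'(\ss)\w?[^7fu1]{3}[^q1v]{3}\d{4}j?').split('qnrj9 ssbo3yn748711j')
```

['qnrj9', ' s', '1j']

This matches whitespace, then the literal 's' (captured); then optionally a word character, then exactly 3 of any character except [7fu1]; then exactly 3 of any character except [q1v], then exactly 4 of a digit, then optionally the literal 'j'.
Matches to split on: at [5:18] → ' ssbo3yn74871'.
The group in the pattern means `split` returns the separators' captures alongside the pieces.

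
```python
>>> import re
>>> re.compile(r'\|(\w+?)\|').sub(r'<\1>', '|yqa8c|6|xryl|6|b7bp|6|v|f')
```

Matches: at [0:7] → '|yqa8c|'; at [8:14] → '|xryl|'; at [15:21] → '|b7bp|'; at [22:25] → '|v|'.
Each match is replaced using the text its own group 1 captured.

'<yqa8c>6<xryl>6<b7bp>6<v>f'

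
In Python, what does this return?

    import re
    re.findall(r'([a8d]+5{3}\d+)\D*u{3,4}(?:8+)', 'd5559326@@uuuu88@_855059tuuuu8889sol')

Pattern: one or more of one of [a8d], then exactly 3 of a literal '5', then one or more of a digit (captured); then zero or more of a non-digit, then 3 to 4 of a literal 'u'; then one or more of a literal '8' (non-capturing group).
One capturing group, so `findall` returns just the captured substring from the one match — 1 in all.

['d5559326']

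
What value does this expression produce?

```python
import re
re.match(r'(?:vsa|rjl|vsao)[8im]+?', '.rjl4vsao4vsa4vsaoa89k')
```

With `match`, the pattern is implicitly anchored at the beginning.
Here the pattern fails at index 0, so the call returns None.

None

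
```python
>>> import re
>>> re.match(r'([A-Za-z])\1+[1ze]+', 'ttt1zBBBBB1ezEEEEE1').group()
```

'ttt1z'

`re.match` only tries the pattern at the start of the string.
The match spans [0:5] → 'ttt1z'.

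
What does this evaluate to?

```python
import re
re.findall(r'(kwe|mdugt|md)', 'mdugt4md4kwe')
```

Branches in `(...|...)` are attempted left-to-right; the first branch that allows the whole pattern to succeed is taken.
Scanning left to right: at [0:5] match 'mdugt', group 1 = 'mdugt'; at [6:8] match 'md', group 1 = 'md'; at [9:12] match 'kwe', group 1 = 'kwe'.
`findall` collects group 1 from each match (3 total).

['mdugt', 'md', 'kwe']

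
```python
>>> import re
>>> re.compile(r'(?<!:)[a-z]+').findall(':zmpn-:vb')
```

`(?!…)`/`(?<!…)` only lets a position through if the neighbouring text does NOT match; no characters are consumed.
Scanning left to right: at [2:5] → 'mpn'; at [8:9] → 'b'.
No capturing groups, so `findall` returns the 2 full match strings.

['mpn', 'b']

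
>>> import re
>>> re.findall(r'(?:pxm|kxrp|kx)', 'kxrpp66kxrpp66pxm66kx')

['kxrp', 'kxrp', 'pxm', 'kx']

Branches in `(...|...)` are attempted left-to-right; the first branch that allows the whole pattern to succeed is taken.
Walking the string: at [0:4] → 'kxrp'; at [7:11] → 'kxrp'; at [14:17] → 'pxm'; at [19:21] → 'kx'.
With no groups in the pattern, `findall` gives back each whole match — 4 here.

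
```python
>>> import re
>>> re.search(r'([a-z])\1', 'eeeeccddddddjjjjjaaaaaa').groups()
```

A backreference is literal: `\1` must see the identical characters the first group matched.
`re.search` scans for the first position where the pattern succeeds.
The match spans [0:2] → 'ee'.
Captured: group 1 = 'e'.

('e',)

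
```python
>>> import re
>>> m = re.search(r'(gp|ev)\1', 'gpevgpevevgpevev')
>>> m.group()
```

'evev'

`\1` has to match the exact text group 1 already captured.
`search` walks the string left to right and returns the first match it finds.
The match spans [6:10] → 'evev'.
Captured: group 1 = 'ev'.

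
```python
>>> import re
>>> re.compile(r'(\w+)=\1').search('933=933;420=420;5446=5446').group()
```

'933=933'

`\1` has to match the exact text group 1 already captured.
The match spans [0:7] → '933=933'.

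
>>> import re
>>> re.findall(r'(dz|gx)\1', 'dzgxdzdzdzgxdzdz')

After group 1 captures some text, `\1` only succeeds where that same text appears again.
With a single group, `findall` returns only what that group captured — 2 items.

['dz', 'dz']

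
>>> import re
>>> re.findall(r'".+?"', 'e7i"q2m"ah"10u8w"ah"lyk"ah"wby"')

A non-greedy quantifier consumes as few characters as it can — just enough that the remainder of the pattern still matches from where it stops; whatever follows it matches normally.
With no groups in the pattern, `findall` gives back each whole match — 4 here.

['"q2m"', '"10u8w"', '"lyk"', '"wby"']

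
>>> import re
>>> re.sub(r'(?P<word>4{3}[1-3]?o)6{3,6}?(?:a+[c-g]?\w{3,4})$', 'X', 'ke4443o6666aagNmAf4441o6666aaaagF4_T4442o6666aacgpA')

'ke4443o6666aagNmAf4441o6666aaaagF4_TX'

Pattern: exactly 3 of a literal '4', then optionally a character in [1-3], then the literal 'o' (captured as 'word'); then 3 to 6 of a literal '6' (lazy); then one or more of a literal 'a', then optionally a character in [c-g], then 3 to 4 of a word character (non-capturing group); then anchored at the end.
Matches: at [36:51] → '4442o6666aacgpA'.
Each match is replaced by 'X'.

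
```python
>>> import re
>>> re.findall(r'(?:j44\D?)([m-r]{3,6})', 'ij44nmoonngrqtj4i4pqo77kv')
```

The pattern matches the literal 'j44', then optionally a non-digit (non-capturing group); then 3 to 6 of a character in [m-r] (captured).
Walking the string: at [1:10] match 'j44nmoonn', group 1 = 'moonn'.
With a single group, `findall` returns only what that group captured — 1 item.

['moonn']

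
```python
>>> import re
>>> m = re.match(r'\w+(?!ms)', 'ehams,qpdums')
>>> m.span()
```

A negative assertion filters positions out without eating any characters.
With `match`, the pattern is implicitly anchored at the beginning.
The match spans [0:5] → 'ehams'.

(0, 5)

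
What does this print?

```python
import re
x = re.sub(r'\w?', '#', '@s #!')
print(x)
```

This matches optionally a word character.
Matches: at [0:0] → ''; at [1:2] → 's'; at [2:2] → ''; at [3:3] → ''; at [4:4] → ''; ….
Every occurrence is swapped for '#'.

#@## ###!#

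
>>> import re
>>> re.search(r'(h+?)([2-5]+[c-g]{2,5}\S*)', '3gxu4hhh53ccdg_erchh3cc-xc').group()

This matches one or more of a literal 'h' (lazy) (captured); then one or more of a character in [2-5], then 2 to 5 of a character in [c-g], then zero or more of a non-whitespace character (captured).
Unlike `match`, `search` isn't anchored — it looks for the pattern anywhere in the string.
The match spans [5:26] → 'hhh53ccdg_erchh3cc-xc'.
Captured: group 1 = 'hhh', group 2 = '53ccdg_erchh3cc-xc'.

'hhh53ccdg_erchh3cc-xc'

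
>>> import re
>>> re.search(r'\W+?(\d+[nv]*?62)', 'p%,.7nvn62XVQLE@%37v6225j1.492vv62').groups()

('7nvn62',)

The pattern matches one or more of a non-word character (lazy); then one or more of a digit, then zero or more of one of [nv] (lazy), then the literal '62' (captured).
Unlike `match`, `search` isn't anchored — it looks for the pattern anywhere in the string.
The match spans [1:10] → '%,.7nvn62'.
Captured: group 1 = '7nvn62'.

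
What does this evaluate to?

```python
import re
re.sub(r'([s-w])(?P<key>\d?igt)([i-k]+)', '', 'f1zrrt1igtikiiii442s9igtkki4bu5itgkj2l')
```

'f1zrr4424bu5itgkj2l'

This matches a character in [s-w] (captured); then optionally a digit, then the literal 'igt' (captured as 'key'); then one or more of a character in [i-k] (captured).
Matches: at [5:16] → 't1igtikiiii'; at [19:27] → 's9igtkki'.
Every occurrence is swapped for ''.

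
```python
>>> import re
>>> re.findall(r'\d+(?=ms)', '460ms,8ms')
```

['460', '8']

Lookahead/lookbehind check context without consuming it, so the matched span excludes the asserted characters.
Matches: at [0:3] → '460'; at [6:7] → '8'.
`findall` yields the raw match text (2 of them) because the pattern has no groups.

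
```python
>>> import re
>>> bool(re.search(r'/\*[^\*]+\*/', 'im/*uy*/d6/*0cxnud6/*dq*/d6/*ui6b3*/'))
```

The match spans [2:8] → '/*uy*/'.

True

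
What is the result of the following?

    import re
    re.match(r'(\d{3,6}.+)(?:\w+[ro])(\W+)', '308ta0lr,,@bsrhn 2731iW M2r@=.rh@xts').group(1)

The match spans [0:30] → '308ta0lr,,@bsrhn 2731iW M2r@=.'.
Captured: group 1 = '308ta0lr,,@bsrhn 2731iW M', group 2 = '@=.'.

'308ta0lr,,@bsrhn 2731iW M'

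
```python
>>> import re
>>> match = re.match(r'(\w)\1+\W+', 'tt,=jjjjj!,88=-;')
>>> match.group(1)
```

't'

`\1` has to match the exact text group 1 already captured.
With `match`, the pattern is implicitly anchored at the beginning.
The match spans [0:4] → 'tt,='.
Captured: group 1 = 't'.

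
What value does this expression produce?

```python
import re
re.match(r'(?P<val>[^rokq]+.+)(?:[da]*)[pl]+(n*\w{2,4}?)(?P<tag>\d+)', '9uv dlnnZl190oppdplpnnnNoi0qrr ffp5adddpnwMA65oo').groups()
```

The match spans [0:46] → '9uv dlnnZl190oppdplpnnnNoi0qrr ffp5adddpnwMA65'.
Captured: group 1 = '9uv dlnnZl190oppdplpnnnNoi0qrr ffp5addd', group 2 = 'nwMA', group 3 = '65'.

('9uv dlnnZl190oppdplpnnnNoi0qrr ffp5addd', 'nwMA', '65')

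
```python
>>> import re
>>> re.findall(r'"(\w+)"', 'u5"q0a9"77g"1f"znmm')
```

['q0a9', '1f']

Scanning left to right: at [2:8] match '"q0a9"', group 1 = 'q0a9'; at [11:15] match '"1f"', group 1 = '1f'.
Because there's exactly one group, `findall` drops the full match and keeps group 1 from each hit.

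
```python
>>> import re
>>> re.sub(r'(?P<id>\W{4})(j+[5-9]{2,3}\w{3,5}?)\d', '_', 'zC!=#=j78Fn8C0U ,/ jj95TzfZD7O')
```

'zC_U_O'

The pattern matches exactly 4 of a non-word character (captured as 'id'); then one or more of the literal 'j', then 2 to 3 of a character in [5-9], then 3 to 5 of a word character (lazy) (captured); then a digit.
Matches: at [2:14] → '!=#=j78Fn8C0'; at [15:29] → ' ,/ jj95TzfZD7'.
Each match is replaced by '_'.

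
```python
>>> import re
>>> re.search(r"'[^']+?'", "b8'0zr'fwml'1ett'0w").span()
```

(2, 7)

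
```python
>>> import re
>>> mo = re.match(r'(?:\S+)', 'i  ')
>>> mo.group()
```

`re.match` only tries the pattern at the start of the string.
The match spans [0:1] → 'i'.

'i'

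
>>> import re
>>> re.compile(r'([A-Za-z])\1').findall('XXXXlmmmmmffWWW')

['X', 'X', 'm', 'm', 'f', 'W']

The backreference `\1` re-matches whatever the first group consumed, character for character.
`findall` collects group 1 from each match (6 total).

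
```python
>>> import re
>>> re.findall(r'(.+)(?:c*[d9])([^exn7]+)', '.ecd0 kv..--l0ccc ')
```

Multiple groups make `findall` return tuples — one 2-tuple for the one match.

[('.ec', '0 kv..--l0ccc ')]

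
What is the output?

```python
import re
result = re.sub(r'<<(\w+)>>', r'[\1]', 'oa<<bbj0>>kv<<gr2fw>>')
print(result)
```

oa[bbj0]kv[gr2fw]

`\1` in the replacement pulls in group 1's text for each match.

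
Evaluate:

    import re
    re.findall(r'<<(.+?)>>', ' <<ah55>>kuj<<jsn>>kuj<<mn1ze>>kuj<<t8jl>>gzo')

The `?` after the quantifier makes it lazy — it takes as little as possible before letting the rest of the pattern try.
Scanning left to right: at [1:9] match '<<ah55>>', group 1 = 'ah55'; at [12:19] match '<<jsn>>', group 1 = 'jsn'; at [22:31] match '<<mn1ze>>', group 1 = 'mn1ze'; at [34:42] match '<<t8jl>>', group 1 = 't8jl'.
One capturing group, so `findall` returns just the captured substring from each match — 4 in all.

['ah55', 'jsn', 'mn1ze', 't8jl']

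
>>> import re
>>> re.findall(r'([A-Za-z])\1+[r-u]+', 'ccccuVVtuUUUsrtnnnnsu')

['c', 'V', 'U', 'n']

`\1` has to match the exact text group 1 already captured.
Walking the string: at [0:5] match 'ccccu', group 1 = 'c'; at [5:9] match 'VVtu', group 1 = 'V'; at [9:15] match 'UUUsrt', group 1 = 'U'; at [15:21] match 'nnnnsu', group 1 = 'n'.
With a single group, `findall` returns only what that group captured — 4 items.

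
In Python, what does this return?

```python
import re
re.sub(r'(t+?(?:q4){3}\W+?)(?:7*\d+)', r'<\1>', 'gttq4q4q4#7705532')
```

Each match is replaced using the text its own group 1 captured.

'g<ttq4q4q4#>'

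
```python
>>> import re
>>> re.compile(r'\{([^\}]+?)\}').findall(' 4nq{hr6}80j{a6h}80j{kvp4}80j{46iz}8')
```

['hr6', 'a6h', 'kvp4', '46iz']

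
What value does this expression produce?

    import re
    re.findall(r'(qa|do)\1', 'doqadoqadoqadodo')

['do']

The backreference `\1` re-matches whatever the first group consumed, character for character.
Because there's exactly one group, `findall` drops the full match and keeps group 1 from the one hit.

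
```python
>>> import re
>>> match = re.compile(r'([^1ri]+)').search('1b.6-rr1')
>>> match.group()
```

The pattern matches one or more of any character except [1ri] (captured).
The match spans [1:5] → 'b.6-'.

'b.6-'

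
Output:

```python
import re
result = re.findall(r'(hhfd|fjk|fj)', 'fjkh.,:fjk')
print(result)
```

The regex engine tests alternatives in the order written; an earlier branch that matches wins even if a later one would match more.
With a single group, `findall` returns only what that group captured — 2 items.

['fjk', 'fjk']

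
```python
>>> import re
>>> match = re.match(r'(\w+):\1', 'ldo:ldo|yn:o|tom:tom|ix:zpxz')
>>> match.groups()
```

('ldo',)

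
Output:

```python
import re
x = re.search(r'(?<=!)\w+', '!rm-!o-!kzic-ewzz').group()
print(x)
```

rm

The `(?=…)`/`(?<=…)` assertion just peeks at neighbouring text; it doesn't advance the match position.
`search` walks the string left to right and returns the first match it finds.
The match spans [1:3] → 'rm'.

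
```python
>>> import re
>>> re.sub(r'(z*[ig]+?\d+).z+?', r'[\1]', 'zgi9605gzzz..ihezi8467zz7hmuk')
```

'[zgi9605]zz..ihe[zi8467]7hmuk'

Pattern: zero or more of the literal 'z', then one or more of one of [ig] (lazy), then one or more of a digit (captured); then any character, then one or more of the literal 'z' (lazy).
The `?` after the quantifier makes it lazy — it takes as little as possible before letting the rest of the pattern try.
Matches: at [0:9] → 'zgi9605gz'; at [16:24] → 'zi8467zz'.
`\1` in the replacement pulls in group 1's text for each match.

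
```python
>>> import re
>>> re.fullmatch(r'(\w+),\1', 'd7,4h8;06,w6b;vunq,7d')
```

`\1` has to match the exact text group 1 already captured.
`re.fullmatch` is like wrapping the pattern in `^…$` (in single-line mode).
Here the pattern can't cover the whole string, so the call returns None.

None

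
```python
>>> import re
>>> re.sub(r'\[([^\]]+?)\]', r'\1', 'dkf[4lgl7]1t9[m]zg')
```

'dkf4lgl71t9mzg'

Matches: at [3:10] → '[4lgl7]'; at [13:16] → '[m]'.
`\1` in the replacement pulls in group 1's text for each match.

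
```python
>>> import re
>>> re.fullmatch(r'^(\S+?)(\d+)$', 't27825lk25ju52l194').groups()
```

('t27825lk25ju52l', '194')

Pattern: anchored at the start of the string; then one or more of a non-whitespace character (lazy) (captured); then one or more of a digit (captured); then anchored at the end.
For `fullmatch`, every character of the input must be accounted for by the pattern.
The match spans [0:18] → 't27825lk25ju52l194'.
Captured: group 1 = 't27825lk25ju52l', group 2 = '194'.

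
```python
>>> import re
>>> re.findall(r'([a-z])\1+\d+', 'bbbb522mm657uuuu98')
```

['b', 'm', 'u']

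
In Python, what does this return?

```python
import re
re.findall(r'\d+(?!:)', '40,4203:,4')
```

['40', '420', '4']

The negative lookahead/lookbehind blocks any match where the forbidden context is present.
With no groups in the pattern, `findall` gives back each whole match — 3 here.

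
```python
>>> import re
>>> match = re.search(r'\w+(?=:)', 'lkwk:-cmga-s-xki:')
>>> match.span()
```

(0, 4)

The lookaround is zero-width — it requires the adjacent text to match without consuming it, so the asserted text isn't part of the match.
`search` walks the string left to right and returns the first match it finds.
The match spans [0:4] → 'lkwk'.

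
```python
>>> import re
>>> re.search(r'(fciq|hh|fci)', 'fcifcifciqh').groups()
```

('fci',)

The match spans [0:3] → 'fci'.
Captured: group 1 = 'fci'.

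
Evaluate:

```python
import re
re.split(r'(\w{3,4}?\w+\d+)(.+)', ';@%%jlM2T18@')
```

This matches 3 to 4 of a word character (lazy), then one or more of a word character, then one or more of a digit (captured); then one or more of any character (captured).
Matches to split on: at [4:12] → 'jlM2T18@'.
The group in the pattern means `split` returns the separators' captures alongside the pieces.

[';@%%', 'jlM2T18', '@', '']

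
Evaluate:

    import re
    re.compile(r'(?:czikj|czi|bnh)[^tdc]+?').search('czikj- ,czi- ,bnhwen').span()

(0, 6)

Alternation isn't longest-match — the leftmost alternative that fits at this position is chosen.
Unlike `match`, `search` isn't anchored — it looks for the pattern anywhere in the string.
The match spans [0:6] → 'czikj-'.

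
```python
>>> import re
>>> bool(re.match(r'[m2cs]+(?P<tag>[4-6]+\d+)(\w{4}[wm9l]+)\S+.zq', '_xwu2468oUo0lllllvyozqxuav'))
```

False

This matches one or more of one of [m2cs]; then one or more of a character in [4-6], then one or more of a digit (captured as 'tag'); then exactly 4 of a word character, then one or more of one of [wm9l] (captured); then one or more of a non-whitespace character; then any character, then the literal 'zq'.
`re.match` won't scan ahead — the pattern has to work from the very first character.
Here the string doesn't start with a match, so the call returns None, and `bool(None)` is False.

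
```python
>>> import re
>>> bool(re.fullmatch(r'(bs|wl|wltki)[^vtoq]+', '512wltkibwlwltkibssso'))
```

False

For `fullmatch`, every character of the input must be accounted for by the pattern.
Here there's no way to consume every character, so the call returns None, and `bool(None)` is False.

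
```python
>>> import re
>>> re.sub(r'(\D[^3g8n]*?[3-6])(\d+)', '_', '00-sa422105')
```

'00_'

`sub` substitutes '_' at each match site.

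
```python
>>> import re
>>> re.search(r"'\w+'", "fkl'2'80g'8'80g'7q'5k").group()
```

The match spans [3:6] → "'2'".

"'2'"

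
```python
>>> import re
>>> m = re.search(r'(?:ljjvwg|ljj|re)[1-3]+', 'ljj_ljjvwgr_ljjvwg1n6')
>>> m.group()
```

'ljjvwg1'

`re.search` scans for the first position where the pattern succeeds.
The match spans [12:19] → 'ljjvwg1'.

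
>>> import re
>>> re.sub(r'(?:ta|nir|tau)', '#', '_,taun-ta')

'_,#un-#'

`|` is ordered: at each position the engine commits to the first alternative that works.
Matches: at [2:4] → 'ta'; at [7:9] → 'ta'.
`sub` substitutes '#' at each match site.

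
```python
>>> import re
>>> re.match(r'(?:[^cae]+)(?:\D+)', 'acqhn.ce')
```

None

`re.match` only tries the pattern at the start of the string.
Here position 0 doesn't satisfy it, so the call returns None.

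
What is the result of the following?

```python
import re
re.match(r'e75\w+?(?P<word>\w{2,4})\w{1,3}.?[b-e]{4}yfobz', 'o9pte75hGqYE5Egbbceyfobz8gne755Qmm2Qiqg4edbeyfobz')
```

With `match`, the pattern is implicitly anchored at the beginning.
Here the pattern fails at index 0, so the call returns None.

None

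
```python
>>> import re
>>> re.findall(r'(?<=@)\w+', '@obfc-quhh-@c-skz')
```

['obfc', 'c']

Because the assertion is zero-width, the text it checks is not consumed and won't appear in the result.
Matches: at [1:5] → 'obfc'; at [12:13] → 'c'.
`findall` yields the raw match text (2 of them) because the pattern has no groups.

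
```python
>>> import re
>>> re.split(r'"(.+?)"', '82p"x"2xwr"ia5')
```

Matches to split on: at [3:6] → '"x"'.
Because the pattern has a capturing group, `split` also inserts each captured text between the pieces.

['82p', 'x', '2xwr"ia5']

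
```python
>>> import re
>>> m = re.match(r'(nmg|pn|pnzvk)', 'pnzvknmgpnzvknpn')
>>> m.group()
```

'pn'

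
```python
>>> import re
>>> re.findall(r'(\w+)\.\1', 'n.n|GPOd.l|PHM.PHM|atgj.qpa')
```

['n', 'PHM']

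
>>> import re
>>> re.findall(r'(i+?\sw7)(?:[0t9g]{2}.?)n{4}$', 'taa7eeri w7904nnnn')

Pattern: one or more of a literal 'i' (lazy), then whitespace, then the literal 'w7' (captured); then exactly 2 of one of [0t9g], then optionally any character (non-capturing group); then exactly 4 of a literal 'n'; then anchored at the end.
Matches: at [7:18] match 'i w7904nnnn', group 1 = 'i w7'.
With a single group, `findall` returns only what that group captured — 1 item.

['i w7']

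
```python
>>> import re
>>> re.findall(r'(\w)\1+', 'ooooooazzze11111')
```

A backreference is literal: `\1` must see the identical characters the first group matched.
Matches: at [0:6] match 'oooooo', group 1 = 'o'; at [7:10] match 'zzz', group 1 = 'z'; at [11:16] match '11111', group 1 = '1'.
Because there's exactly one group, `findall` drops the full match and keeps group 1 from each hit.

['o', 'z', '1']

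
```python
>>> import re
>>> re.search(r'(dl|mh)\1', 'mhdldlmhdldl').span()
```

`\1` has to match the exact text group 1 already captured.
`re.search` tries every starting position until one works.
The match spans [2:6] → 'dldl'.
Captured: group 1 = 'dl'.

(2, 6)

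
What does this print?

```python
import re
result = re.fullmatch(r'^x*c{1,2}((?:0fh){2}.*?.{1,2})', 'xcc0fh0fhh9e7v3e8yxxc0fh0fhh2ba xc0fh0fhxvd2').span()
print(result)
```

This matches anchored at the start of the string; then zero or more of a literal 'x', then 1 to 2 of the literal 'c'; then the literal '0fh' repeated 2 times, then zero or more of any character (lazy), then 1 to 2 of any character (captured).
`re.fullmatch` requires the pattern to consume the entire string.
The match spans [0:44] → 'xcc0fh0fhh9e7v3e8yxxc0fh0fhh2ba xc0fh0fhxvd2'.
Captured: group 1 = '0fh0fhh9e7v3e8yxxc0fh0fhh2ba xc0fh0fhxvd2'.

(0, 44)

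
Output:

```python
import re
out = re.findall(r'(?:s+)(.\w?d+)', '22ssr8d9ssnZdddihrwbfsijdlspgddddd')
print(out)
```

Pattern: one or more of a literal 's' (non-capturing group); then any character, then optionally a word character, then one or more of a literal 'd' (captured).
`findall` collects group 1 from each match (4 total).

['r8d', 'nZddd', 'ijd', 'pgddddd']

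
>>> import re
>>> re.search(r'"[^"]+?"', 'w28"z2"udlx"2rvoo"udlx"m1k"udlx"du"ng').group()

`search` walks the string left to right and returns the first match it finds.
The match spans [3:7] → '"z2"'.

'"z2"'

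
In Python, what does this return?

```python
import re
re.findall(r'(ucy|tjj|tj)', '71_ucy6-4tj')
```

['ucy', 'tj']

Walking the string: at [3:6] match 'ucy', group 1 = 'ucy'; at [9:11] match 'tj', group 1 = 'tj'.
With a single group, `findall` returns only what that group captured — 2 items.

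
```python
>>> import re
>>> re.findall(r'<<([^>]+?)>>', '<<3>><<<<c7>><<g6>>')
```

With a single group, `findall` returns only what that group captured — 3 items.

['3', '<<c7', 'g6']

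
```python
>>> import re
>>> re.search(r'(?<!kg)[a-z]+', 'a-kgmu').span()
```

(0, 1)

`(?!…)`/`(?<!…)` only lets a position through if the neighbouring text does NOT match; no characters are consumed.
The match spans [0:1] → 'a'.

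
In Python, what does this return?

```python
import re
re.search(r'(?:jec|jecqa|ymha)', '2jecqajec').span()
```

The regex engine tests alternatives in the order written; an earlier branch that matches wins even if a later one would match more.
The match spans [1:4] → 'jec'.

(1, 4)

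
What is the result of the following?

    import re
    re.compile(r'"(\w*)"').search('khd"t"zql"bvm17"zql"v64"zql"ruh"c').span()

(3, 6)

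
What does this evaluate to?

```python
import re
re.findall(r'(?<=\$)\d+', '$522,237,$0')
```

['522', '0']

Because the assertion is zero-width, the text it checks is not consumed and won't appear in the result.
Scanning left to right: at [1:4] → '522'; at [10:11] → '0'.
Since nothing is captured, `findall` lists the 2 matched substrings directly.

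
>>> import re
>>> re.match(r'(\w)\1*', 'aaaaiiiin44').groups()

('a',)

The match spans [0:4] → 'aaaa'.
Captured: group 1 = 'a'.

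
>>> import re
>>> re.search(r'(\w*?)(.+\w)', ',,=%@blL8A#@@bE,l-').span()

This matches zero or more of a word character (lazy) (captured); then one or more of any character, then a word character (captured).
`search` walks the string left to right and returns the first match it finds.
The match spans [0:17] → ',,=%@blL8A#@@bE,l'.
Captured: group 1 = '', group 2 = ',,=%@blL8A#@@bE,l'.

(0, 17)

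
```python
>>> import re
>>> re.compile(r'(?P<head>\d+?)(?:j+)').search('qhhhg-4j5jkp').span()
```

(6, 8)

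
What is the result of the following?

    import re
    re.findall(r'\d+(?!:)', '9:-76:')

['7']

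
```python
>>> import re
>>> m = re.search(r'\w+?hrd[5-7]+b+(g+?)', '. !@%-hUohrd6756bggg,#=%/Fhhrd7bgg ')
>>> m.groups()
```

The match spans [6:18] → 'hUohrd6756bg'.
Captured: group 1 = 'g'.

('g',)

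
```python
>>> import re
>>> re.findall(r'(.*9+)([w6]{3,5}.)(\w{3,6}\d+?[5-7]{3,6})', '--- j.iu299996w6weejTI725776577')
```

3 groups means the one result is a tuple of 3 captured strings — 1 here.

[('--- j.iu29999', '6w6we', 'ejTI725776577')]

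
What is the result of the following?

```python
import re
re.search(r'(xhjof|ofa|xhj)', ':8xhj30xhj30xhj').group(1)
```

'xhj'

`re.search` tries every starting position until one works.
The match spans [2:5] → 'xhj'.
Captured: group 1 = 'xhj'.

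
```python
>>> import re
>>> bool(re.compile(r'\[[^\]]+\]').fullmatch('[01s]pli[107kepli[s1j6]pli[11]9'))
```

False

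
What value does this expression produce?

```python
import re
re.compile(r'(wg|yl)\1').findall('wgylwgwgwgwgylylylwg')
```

['wg', 'wg', 'yl']

`\1` has to match the exact text group 1 already captured.
Walking the string: at [4:8] match 'wgwg', group 1 = 'wg'; at [8:12] match 'wgwg', group 1 = 'wg'; at [12:16] match 'ylyl', group 1 = 'yl'.
`findall` collects group 1 from each match (3 total).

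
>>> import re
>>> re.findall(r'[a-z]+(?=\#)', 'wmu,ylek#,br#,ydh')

['ylek', 'br']

The lookaround is zero-width — it requires the adjacent text to match without consuming it, so the asserted text isn't part of the match.
Matches: at [4:8] → 'ylek'; at [10:12] → 'br'.
Since nothing is captured, `findall` lists the 2 matched substrings directly.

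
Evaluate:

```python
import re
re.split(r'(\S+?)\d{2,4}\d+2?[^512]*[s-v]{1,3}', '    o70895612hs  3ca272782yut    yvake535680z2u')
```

['    ', 'o', '  ', '3ca', 'ake535680z2u']

With the lazy modifier that quantifier settles for the fewest repetitions that let the rest of the pattern succeed (the atoms after it are unaffected and can still be greedy).
`re.split` interleaves the captured-group text with the surrounding fragments.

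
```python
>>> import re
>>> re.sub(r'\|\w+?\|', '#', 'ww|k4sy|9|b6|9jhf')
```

'ww#9#9jhf'

Each match is replaced by '#'.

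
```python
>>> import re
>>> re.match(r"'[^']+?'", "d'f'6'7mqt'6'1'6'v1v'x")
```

`match` is anchored at position 0; if the pattern doesn't fit there, it returns None.
Here the pattern fails at index 0, so the call returns None.

None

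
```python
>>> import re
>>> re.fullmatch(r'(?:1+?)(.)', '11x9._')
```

None

Pattern: one or more of a literal '1' (lazy) (non-capturing group); then any character (captured).
For `fullmatch`, every character of the input must be accounted for by the pattern.
Here the string isn't matched end-to-end, so the call returns None.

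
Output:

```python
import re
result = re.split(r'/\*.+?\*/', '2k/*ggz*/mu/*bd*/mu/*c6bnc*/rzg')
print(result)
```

Because the quantifier is non-greedy, it stops expanding at the earliest point where the rest of the pattern can succeed.
Matches to split on: at [2:9] → '/*ggz*/'; at [11:17] → '/*bd*/'; at [19:28] → '/*c6bnc*/'.
The string is cut at each match, leaving 4 pieces.

['2k', 'mu', 'mu', 'rzg']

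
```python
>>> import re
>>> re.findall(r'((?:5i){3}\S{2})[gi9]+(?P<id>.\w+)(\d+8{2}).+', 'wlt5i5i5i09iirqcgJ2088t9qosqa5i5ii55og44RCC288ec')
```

[('5i5i5i09', 'rqcgJ2088t9qosqa5i5ii55og44RCC', '288')]

Pattern: the literal '5i' repeated 3 times, then exactly 2 of a non-whitespace character (captured); then one or more of one of [gi9]; then any character, then one or more of a word character (captured as 'id'); then one or more of a digit, then exactly 2 of a literal '8' (captured); then one or more of any character.
Walking the string: at [3:48] match '5i5i5i09iirqcgJ2088t9qosqa5i5ii55og44RCC288ec', groups = ('5i5i5i09', 'rqcgJ2088t9qosqa5i5ii55og44RCC', '288').
With 3 capturing groups, `findall` returns a 3-tuple per match.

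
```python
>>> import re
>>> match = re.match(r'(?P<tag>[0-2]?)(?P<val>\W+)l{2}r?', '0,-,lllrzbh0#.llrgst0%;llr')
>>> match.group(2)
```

Pattern: optionally a character in [0-2] (captured as 'tag'); then one or more of a non-word character (captured as 'val'); then exactly 2 of a literal 'l', then optionally a literal 'r'.
`re.match` only tries the pattern at the start of the string.
The match spans [0:6] → '0,-,ll'.
Captured: group 1 = '0', group 2 = ',-,'.

',-,'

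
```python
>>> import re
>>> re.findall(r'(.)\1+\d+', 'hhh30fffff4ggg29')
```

['h', 'f', 'g']

`\1` has to match the exact text group 1 already captured.
Scanning left to right: at [0:5] match 'hhh30', group 1 = 'h'; at [5:11] match 'fffff4', group 1 = 'f'; at [11:16] match 'ggg29', group 1 = 'g'.
Because there's exactly one group, `findall` drops the full match and keeps group 1 from each hit.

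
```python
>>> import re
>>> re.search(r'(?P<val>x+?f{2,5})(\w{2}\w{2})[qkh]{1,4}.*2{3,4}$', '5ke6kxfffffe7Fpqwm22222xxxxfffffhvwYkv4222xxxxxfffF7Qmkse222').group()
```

'xfffffe7Fpqwm22222xxxxfffffhvwYkv4222xxxxxfffF7Qmkse222'

The match spans [5:60] → 'xfffffe7Fpqwm22222xxxxfffffhvwYkv4222xxxxxfffF7Qmkse222'.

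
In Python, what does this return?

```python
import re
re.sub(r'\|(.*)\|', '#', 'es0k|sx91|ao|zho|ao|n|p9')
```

'es0k#p9'

Matches: at [4:22] → '|sx91|ao|zho|ao|n|'.
Every occurrence is swapped for '#'.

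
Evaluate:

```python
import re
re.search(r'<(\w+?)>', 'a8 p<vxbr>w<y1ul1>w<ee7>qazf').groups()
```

`re.search` tries every starting position until one works.
The match spans [4:10] → '<vxbr>'.
Captured: group 1 = 'vxbr'.

('vxbr',)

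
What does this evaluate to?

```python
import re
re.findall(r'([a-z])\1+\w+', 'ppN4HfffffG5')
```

`\1` has to match the exact text group 1 already captured.
`findall` collects group 1 from the one match (1 total).

['p']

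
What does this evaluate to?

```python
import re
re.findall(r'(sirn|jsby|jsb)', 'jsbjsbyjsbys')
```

['jsb', 'jsby', 'jsby']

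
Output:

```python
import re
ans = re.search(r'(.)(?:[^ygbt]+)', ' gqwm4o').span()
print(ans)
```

(1, 7)

The match spans [1:7] → 'gqwm4o'.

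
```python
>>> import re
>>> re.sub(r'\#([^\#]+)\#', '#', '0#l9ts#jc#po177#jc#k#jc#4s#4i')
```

Matches: at [1:7] → '#l9ts#'; at [9:16] → '#po177#'; at [18:21] → '#k#'; at [23:27] → '#4s#'.
`sub` substitutes '#' at each match site.

'0#jc#jc#jc#4i'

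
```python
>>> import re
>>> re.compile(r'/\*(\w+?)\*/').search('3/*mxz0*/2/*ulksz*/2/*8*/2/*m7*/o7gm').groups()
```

('mxz0',)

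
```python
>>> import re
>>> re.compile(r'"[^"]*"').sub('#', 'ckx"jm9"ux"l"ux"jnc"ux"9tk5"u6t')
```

'ckx#ux#ux#ux#u6t'

Matches: at [3:8] → '"jm9"'; at [10:13] → '"l"'; at [15:20] → '"jnc"'; at [22:28] → '"9tk5"'.
Each match is replaced by '#'.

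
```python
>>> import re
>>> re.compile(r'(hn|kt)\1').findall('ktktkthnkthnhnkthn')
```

`\1` is not a pattern — it's the concrete string captured by group 1, re-applied verbatim.
Scanning left to right: at [0:4] match 'ktkt', group 1 = 'kt'; at [10:14] match 'hnhn', group 1 = 'hn'.
With a single group, `findall` returns only what that group captured — 2 items.

['kt', 'hn']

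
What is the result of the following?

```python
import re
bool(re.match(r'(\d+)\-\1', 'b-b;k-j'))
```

`match` is anchored at position 0; if the pattern doesn't fit there, it returns None.
Here the pattern fails at index 0, so the call returns None, and `bool(None)` is False.

False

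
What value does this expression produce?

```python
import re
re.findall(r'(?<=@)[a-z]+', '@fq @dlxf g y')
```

Lookahead/lookbehind check context without consuming it, so the matched span excludes the asserted characters.
`findall` yields the raw match text (2 of them) because the pattern has no groups.

['fq', 'dlxf']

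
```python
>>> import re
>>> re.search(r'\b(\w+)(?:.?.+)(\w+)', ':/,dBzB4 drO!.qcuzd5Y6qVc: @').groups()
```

Pattern: a word boundary (`\b`, zero-width); then one or more of a word character (captured); then optionally any character, then one or more of any character (non-capturing group); then one or more of a word character (captured).
`search` walks the string left to right and returns the first match it finds.
The match spans [3:25] → 'dBzB4 drO!.qcuzd5Y6qVc'.
Captured: group 1 = 'dBzB4', group 2 = 'c'.

('dBzB4', 'c')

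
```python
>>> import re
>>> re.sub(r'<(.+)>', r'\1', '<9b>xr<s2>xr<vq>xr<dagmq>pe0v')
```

Matches: at [0:25] → '<9b>xr<s2>xr<vq>xr<dagmq>'.
The replacement refers to a captured group, so each match is rewritten using its own captured text.

'9b>xr<s2>xr<vq>xr<dagmqpe0v'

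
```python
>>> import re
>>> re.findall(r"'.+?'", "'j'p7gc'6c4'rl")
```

No capturing groups, so `findall` returns the 2 full match strings.

["'j'", "'6c4'"]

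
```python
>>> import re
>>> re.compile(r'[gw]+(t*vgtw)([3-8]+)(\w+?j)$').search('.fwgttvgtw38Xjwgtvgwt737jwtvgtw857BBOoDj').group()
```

'wgttvgtw38Xjwgtvgwt737jwtvgtw857BBOoDj'

The pattern matches one or more of one of [gw]; then zero or more of the literal 't', then a literal 'v', then the literal 'gtw' (captured); then one or more of a character in [3-8] (captured); then one or more of a word character (lazy), then a literal 'j' (captured); then anchored at the end.
`re.search` scans for the first position where the pattern succeeds.
The match spans [2:40] → 'wgttvgtw38Xjwgtvgwt737jwtvgtw857BBOoDj'.
Captured: group 1 = 'ttvgtw', group 2 = '38', group 3 = 'Xjwgtvgwt737jwtvgtw857BBOoDj'.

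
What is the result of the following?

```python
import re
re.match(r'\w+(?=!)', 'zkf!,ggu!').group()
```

Because the assertion is zero-width, the text it checks is not consumed and won't appear in the result.
`re.match` won't scan ahead — the pattern has to work from the very first character.
The match spans [0:3] → 'zkf'.

'zkf'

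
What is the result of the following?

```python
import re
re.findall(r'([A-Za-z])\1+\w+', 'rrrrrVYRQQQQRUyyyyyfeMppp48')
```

`\1` is not a pattern — it's the concrete string captured by group 1, re-applied verbatim.
One capturing group, so `findall` returns just the captured substring from the one match — 1 in all.

['r']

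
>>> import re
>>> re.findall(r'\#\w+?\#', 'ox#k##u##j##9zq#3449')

['#k#', '#u#', '#j#', '#9zq#']

Matches: at [2:5] → '#k#'; at [5:8] → '#u#'; at [8:11] → '#j#'; at [11:16] → '#9zq#'.
Since nothing is captured, `findall` lists the 4 matched substrings directly.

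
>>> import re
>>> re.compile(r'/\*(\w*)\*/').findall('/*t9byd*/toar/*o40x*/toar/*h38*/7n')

Matches: at [0:9] match '/*t9byd*/', group 1 = 't9byd'; at [13:21] match '/*o40x*/', group 1 = 'o40x'; at [25:32] match '/*h38*/', group 1 = 'h38'.
With a single group, `findall` returns only what that group captured — 3 items.

['t9byd', 'o40x', 'h38']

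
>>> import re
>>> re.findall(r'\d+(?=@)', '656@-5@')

['656', '5']

The positive lookaround only admits positions where the adjacent text matches; those characters stay outside the span.
Matches: at [0:3] → '656'; at [5:6] → '5'.
With no groups in the pattern, `findall` gives back each whole match — 2 here.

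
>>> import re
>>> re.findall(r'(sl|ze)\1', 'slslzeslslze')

['sl', 'sl']

`\1` has to match the exact text group 1 already captured.
`findall` collects group 1 from each match (2 total).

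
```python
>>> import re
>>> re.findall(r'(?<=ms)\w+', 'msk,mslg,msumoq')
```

The lookaround is zero-width — it requires the adjacent text to match without consuming it, so the asserted text isn't part of the match.
No capturing groups, so `findall` returns the 3 full match strings.

['k', 'lg', 'umoq']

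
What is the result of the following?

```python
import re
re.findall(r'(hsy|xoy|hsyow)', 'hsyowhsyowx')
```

Alternation tries branches left to right and keeps the first one that lets the overall match succeed at that position.
With a single group, `findall` returns only what that group captured — 2 items.

['hsy', 'hsy']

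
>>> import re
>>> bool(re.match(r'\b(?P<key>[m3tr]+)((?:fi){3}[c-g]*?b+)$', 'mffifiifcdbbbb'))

False

The pattern matches a word boundary (`\b`, zero-width); then one or more of one of [m3tr] (captured as 'key'); then the literal 'fi' repeated 3 times, then zero or more of a character in [c-g] (lazy), then one or more of the literal 'b' (captured); then anchored at the end.
`match` is anchored at position 0; if the pattern doesn't fit there, it returns None.
Here the string doesn't start with a match, so the call returns None, and `bool(None)` is False.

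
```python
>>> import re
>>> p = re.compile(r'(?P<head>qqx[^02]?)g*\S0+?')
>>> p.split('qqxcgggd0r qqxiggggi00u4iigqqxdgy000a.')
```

Pattern: the literal 'qqx', then optionally any character except [02] (captured as 'head'); then zero or more of a literal 'g', then a non-whitespace character, then one or more of the literal '0' (lazy).
Matches to split on: at [0:9] → 'qqxcgggd0'; at [11:21] → 'qqxiggggi0'; at [27:34] → 'qqxdgy0'.
`re.split` interleaves the captured-group text with the surrounding fragments.

['', 'qqxc', 'r ', 'qqxi', '0u4iig', 'qqxd', '00a.']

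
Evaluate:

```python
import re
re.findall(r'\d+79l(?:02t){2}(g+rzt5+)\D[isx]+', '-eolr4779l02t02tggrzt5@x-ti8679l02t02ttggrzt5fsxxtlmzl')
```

['ggrzt5']

Pattern: one or more of a digit, then the literal '79l', then the literal '02t' repeated 2 times; then one or more of the literal 'g', then the literal 'rzt', then one or more of the literal '5' (captured); then a non-digit; then one or more of one of [isx].
Matches: at [5:24] match '4779l02t02tggrzt5@x', group 1 = 'ggrzt5'.
One capturing group, so `findall` returns just the captured substring from the one match — 1 in all.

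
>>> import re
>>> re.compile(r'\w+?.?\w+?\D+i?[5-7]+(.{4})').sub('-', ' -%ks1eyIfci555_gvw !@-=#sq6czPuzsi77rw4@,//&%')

A non-greedy quantifier consumes as few characters as it can — just enough that the remainder of the pattern still matches from where it stops; whatever follows it matches normally.
Every occurrence is swapped for '-'.

' -%- !@-=#-,//&%'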